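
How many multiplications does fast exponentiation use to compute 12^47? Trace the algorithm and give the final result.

Computing 12^47 by squaring (build up from 12^1; each line after the first costs one multiplication):

12^1 = 12
12^2 = (12^1)^2 = 12^2 = 144
12^4 = (12^2)^2 = 144^2 = 20736
12^5 = 12 * 12^4 = 12 * 20736 = 248832
12^10 = (12^5)^2 = 248832^2 = 61917364224
12^11 = 12 * 12^10 = 12 * 61917364224 = 743008370688
12^22 = (12^11)^2 = 743008370688^2 = 552061438912436417593344
12^23 = 12 * 12^22 = 12 * 552061438912436417593344 = 6624737266949237011120128
12^46 = (12^23)^2 = 6624737266949237011120128^2 = 43887143856106046360568987631860370008329246736384
12^47 = 12 * 12^46 = 12 * 43887143856106046360568987631860370008329246736384 = 526645726273272556326827851582324440099950960836608

Result: 526645726273272556326827851582324440099950960836608
Multiplications needed: 9 (9 lines after 12^1)

12^47 = 526645726273272556326827851582324440099950960836608. Using exponentiation by squaring, this requires 9 multiplications. The key idea: if the exponent is even, square the half-power; if odd, multiply by the base once.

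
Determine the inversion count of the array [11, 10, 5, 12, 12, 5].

Finding inversions in [11, 10, 5, 12, 12, 5]:

(0, 1): arr[0]=11 > arr[1]=10
(0, 2): arr[0]=11 > arr[2]=5
(0, 5): arr[0]=11 > arr[5]=5
(1, 2): arr[1]=10 > arr[2]=5
(1, 5): arr[1]=10 > arr[5]=5
(3, 5): arr[3]=12 > arr[5]=5
(4, 5): arr[4]=12 > arr[5]=5

Total inversions: 7

The array has 7 inversion(s): (0,1), (0,2), (0,5), (1,2), (1,5), (3,5), (4,5). Each pair (i,j) satisfies i < j and arr[i] > arr[j].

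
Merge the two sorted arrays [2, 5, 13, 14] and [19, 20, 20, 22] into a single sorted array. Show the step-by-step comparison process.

Merging process:

Compare 2 vs 19: take 2 from left. Merged: [2]
Compare 5 vs 19: take 5 from left. Merged: [2, 5]
Compare 13 vs 19: take 13 from left. Merged: [2, 5, 13]
Compare 14 vs 19: take 14 from left. Merged: [2, 5, 13, 14]
Append remaining from right: [19, 20, 20, 22]. Merged: [2, 5, 13, 14, 19, 20, 20, 22]

Final merged array: [2, 5, 13, 14, 19, 20, 20, 22]
Total comparisons: 4

The merged array is [2, 5, 13, 14, 19, 20, 20, 22], requiring 4 comparisons. The merge step runs in O(n) time where n is the total number of elements.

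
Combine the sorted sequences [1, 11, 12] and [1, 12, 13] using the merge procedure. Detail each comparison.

Merging process:

Compare 1 vs 1: take 1 from left. Merged: [1]
Compare 11 vs 1: take 1 from right. Merged: [1, 1]
Compare 11 vs 12: take 11 from left. Merged: [1, 1, 11]
Compare 12 vs 12: take 12 from left. Merged: [1, 1, 11, 12]
Append remaining from right: [12, 13]. Merged: [1, 1, 11, 12, 12, 13]

Final merged array: [1, 1, 11, 12, 12, 13]
Total comparisons: 4

The merged array is [1, 1, 11, 12, 12, 13], requiring 4 comparisons. The merge step runs in O(n) time where n is the total number of elements.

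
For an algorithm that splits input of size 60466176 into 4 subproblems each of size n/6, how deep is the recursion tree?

For divide and conquer with division factor 6:

Problem sizes at each level:
Level 0: 60466176
Level 1: 10077696
Level 2: 1679616
Level 3: 279936
Level 4: 46656
Level 5: 7776
Level 6: 1296
Level 7: 216
Level 8: 36
Level 9: 6
Level 10: 1

The root is level 0 and the size-1 base case is level 10 (the tree spans levels 0 through 10, i.e. 11 levels counting the root), so the depth is the number of divisions: log_6(60466176) = 10

The recursion tree depth is log_6(60466176) = 10. At each level, the problem size is divided by 6, so it takes 10 divisions to reduce to a base case of size 1. The algorithm makes 4 recursive calls at each level.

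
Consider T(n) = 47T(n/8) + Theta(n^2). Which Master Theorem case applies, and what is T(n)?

Master Theorem for T(n) = 47T(n/8) + O(n^2):

a = 47, b = 8, c = 2
log_b(a) = log_8(47) = 1.8515

Case 3: c = 2 > log_8(47) = 1.8515
T(n) = O(n^2) = O(n^2)

For T(n) = 47T(n/8) + O(n^2): log_8(47) = 1.8515. This is Case 3 of the Master Theorem (c > log_b(a), work dominated by root), giving O(n^2).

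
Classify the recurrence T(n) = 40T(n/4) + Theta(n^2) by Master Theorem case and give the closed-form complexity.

Master Theorem for T(n) = 40T(n/4) + O(n^2):

a = 40, b = 4, c = 2
log_b(a) = log_4(40) = 2.6610

Case 1: c = 2 < log_4(40) = 2.6610
T(n) = O(n^(log_4 40))

For T(n) = 40T(n/4) + O(n^2): log_4(40) = 2.6610. This is Case 1 of the Master Theorem (c < log_b(a), work dominated by leaves), giving O(n^(log_4 40)).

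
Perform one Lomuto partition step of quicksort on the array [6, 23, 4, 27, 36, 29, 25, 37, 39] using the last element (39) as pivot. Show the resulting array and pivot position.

Lomuto partition with pivot = 39:

Initial array: [6, 23, 4, 27, 36, 29, 25, 37, 39]

arr[0]=6 <= 39: swap with position 0, array becomes [6, 23, 4, 27, 36, 29, 25, 37, 39]
arr[1]=23 <= 39: swap with position 1, array becomes [6, 23, 4, 27, 36, 29, 25, 37, 39]
arr[2]=4 <= 39: swap with position 2, array becomes [6, 23, 4, 27, 36, 29, 25, 37, 39]
arr[3]=27 <= 39: swap with position 3, array becomes [6, 23, 4, 27, 36, 29, 25, 37, 39]
arr[4]=36 <= 39: swap with position 4, array becomes [6, 23, 4, 27, 36, 29, 25, 37, 39]
arr[5]=29 <= 39: swap with position 5, array becomes [6, 23, 4, 27, 36, 29, 25, 37, 39]
arr[6]=25 <= 39: swap with position 6, array becomes [6, 23, 4, 27, 36, 29, 25, 37, 39]
arr[7]=37 <= 39: swap with position 7, array becomes [6, 23, 4, 27, 36, 29, 25, 37, 39]

Place pivot at position 8: [6, 23, 4, 27, 36, 29, 25, 37, 39]
Pivot position: 8

After partitioning with pivot 39, the array becomes [6, 23, 4, 27, 36, 29, 25, 37, 39]. The pivot is placed at index 8. All elements to the left of the pivot are <= 39, and all elements to the right are > 39.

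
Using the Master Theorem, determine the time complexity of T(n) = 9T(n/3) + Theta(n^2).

Master Theorem for T(n) = 9T(n/3) + O(n^2):

a = 9, b = 3, c = 2
log_b(a) = log_3(9) = 2.0000

Case 2: c = 2 = log_3(9) = 2.0000
T(n) = O(n^2 log n) = O(n^2 log n)

For T(n) = 9T(n/3) + O(n^2): log_3(9) = 2.0000. This is Case 2 of the Master Theorem (c = log_b(a), equal work at all levels), giving O(n^2 log n).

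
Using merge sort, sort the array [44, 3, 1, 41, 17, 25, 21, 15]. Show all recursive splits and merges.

Merge sort trace:

Split: [44, 3, 1, 41, 17, 25, 21, 15] -> [44, 3, 1, 41] and [17, 25, 21, 15]
  Split: [44, 3, 1, 41] -> [44, 3] and [1, 41]
    Split: [44, 3] -> [44] and [3]
    Merge: [44] + [3] -> [3, 44]
    Split: [1, 41] -> [1] and [41]
    Merge: [1] + [41] -> [1, 41]
  Merge: [3, 44] + [1, 41] -> [1, 3, 41, 44]
  Split: [17, 25, 21, 15] -> [17, 25] and [21, 15]
    Split: [17, 25] -> [17] and [25]
    Merge: [17] + [25] -> [17, 25]
    Split: [21, 15] -> [21] and [15]
    Merge: [21] + [15] -> [15, 21]
  Merge: [17, 25] + [15, 21] -> [15, 17, 21, 25]
Merge: [1, 3, 41, 44] + [15, 17, 21, 25] -> [1, 3, 15, 17, 21, 25, 41, 44]

Final sorted array: [1, 3, 15, 17, 21, 25, 41, 44]

The merge sort proceeds by recursively splitting the array and merging sorted halves.
After all merges, the sorted array is [1, 3, 15, 17, 21, 25, 41, 44].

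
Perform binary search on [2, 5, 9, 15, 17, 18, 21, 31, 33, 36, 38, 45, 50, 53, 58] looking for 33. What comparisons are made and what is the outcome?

Binary search for 33 in [2, 5, 9, 15, 17, 18, 21, 31, 33, 36, 38, 45, 50, 53, 58]:

lo=0, hi=14, mid=7, arr[mid]=31 -> 31 < 33, search right half
lo=8, hi=14, mid=11, arr[mid]=45 -> 45 > 33, search left half
lo=8, hi=10, mid=9, arr[mid]=36 -> 36 > 33, search left half
lo=8, hi=8, mid=8, arr[mid]=33 -> Found target at index 8!

Binary search finds 33 at index 8 after 4 comparisons. The search repeatedly halves the search space by comparing with the middle element.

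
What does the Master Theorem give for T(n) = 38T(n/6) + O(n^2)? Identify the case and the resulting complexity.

Master Theorem for T(n) = 38T(n/6) + O(n^2):

a = 38, b = 6, c = 2
log_b(a) = log_6(38) = 2.0302

Case 1: c = 2 < log_6(38) = 2.0302
T(n) = O(n^(log_6 38))

For T(n) = 38T(n/6) + O(n^2): log_6(38) = 2.0302. This is Case 1 of the Master Theorem (c < log_b(a), work dominated by leaves), giving O(n^(log_6 38)).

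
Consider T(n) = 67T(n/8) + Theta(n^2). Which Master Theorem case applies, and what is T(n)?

Master Theorem for T(n) = 67T(n/8) + O(n^2):

a = 67, b = 8, c = 2
log_b(a) = log_8(67) = 2.0220

Case 1: c = 2 < log_8(67) = 2.0220
T(n) = O(n^(log_8 67))

For T(n) = 67T(n/8) + O(n^2): log_8(67) = 2.0220. This is Case 1 of the Master Theorem (c < log_b(a), work dominated by leaves), giving O(n^(log_8 67)).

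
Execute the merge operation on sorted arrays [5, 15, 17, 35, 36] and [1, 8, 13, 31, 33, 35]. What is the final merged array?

Merging process:

Compare 5 vs 1: take 1 from right. Merged: [1]
Compare 5 vs 8: take 5 from left. Merged: [1, 5]
Compare 15 vs 8: take 8 from right. Merged: [1, 5, 8]
Compare 15 vs 13: take 13 from right. Merged: [1, 5, 8, 13]
Compare 15 vs 31: take 15 from left. Merged: [1, 5, 8, 13, 15]
Compare 17 vs 31: take 17 from left. Merged: [1, 5, 8, 13, 15, 17]
Compare 35 vs 31: take 31 from right. Merged: [1, 5, 8, 13, 15, 17, 31]
Compare 35 vs 33: take 33 from right. Merged: [1, 5, 8, 13, 15, 17, 31, 33]
Compare 35 vs 35: take 35 from left. Merged: [1, 5, 8, 13, 15, 17, 31, 33, 35]
Compare 36 vs 35: take 35 from right. Merged: [1, 5, 8, 13, 15, 17, 31, 33, 35, 35]
Append remaining from left: [36]. Merged: [1, 5, 8, 13, 15, 17, 31, 33, 35, 35, 36]

Final merged array: [1, 5, 8, 13, 15, 17, 31, 33, 35, 35, 36]
Total comparisons: 10

The merged array is [1, 5, 8, 13, 15, 17, 31, 33, 35, 35, 36], requiring 10 comparisons. The merge step runs in O(n) time where n is the total number of elements.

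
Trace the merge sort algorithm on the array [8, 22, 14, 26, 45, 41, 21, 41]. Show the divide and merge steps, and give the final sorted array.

Merge sort trace:

Split: [8, 22, 14, 26, 45, 41, 21, 41] -> [8, 22, 14, 26] and [45, 41, 21, 41]
  Split: [8, 22, 14, 26] -> [8, 22] and [14, 26]
    Split: [8, 22] -> [8] and [22]
    Merge: [8] + [22] -> [8, 22]
    Split: [14, 26] -> [14] and [26]
    Merge: [14] + [26] -> [14, 26]
  Merge: [8, 22] + [14, 26] -> [8, 14, 22, 26]
  Split: [45, 41, 21, 41] -> [45, 41] and [21, 41]
    Split: [45, 41] -> [45] and [41]
    Merge: [45] + [41] -> [41, 45]
    Split: [21, 41] -> [21] and [41]
    Merge: [21] + [41] -> [21, 41]
  Merge: [41, 45] + [21, 41] -> [21, 41, 41, 45]
Merge: [8, 14, 22, 26] + [21, 41, 41, 45] -> [8, 14, 21, 22, 26, 41, 41, 45]

Final sorted array: [8, 14, 21, 22, 26, 41, 41, 45]

The merge sort proceeds by recursively splitting the array and merging sorted halves.
After all merges, the sorted array is [8, 14, 21, 22, 26, 41, 41, 45].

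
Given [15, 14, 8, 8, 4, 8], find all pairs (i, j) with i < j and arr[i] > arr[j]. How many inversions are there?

Finding inversions in [15, 14, 8, 8, 4, 8]:

(0, 1): arr[0]=15 > arr[1]=14
(0, 2): arr[0]=15 > arr[2]=8
(0, 3): arr[0]=15 > arr[3]=8
(0, 4): arr[0]=15 > arr[4]=4
(0, 5): arr[0]=15 > arr[5]=8
(1, 2): arr[1]=14 > arr[2]=8
(1, 3): arr[1]=14 > arr[3]=8
(1, 4): arr[1]=14 > arr[4]=4
(1, 5): arr[1]=14 > arr[5]=8
(2, 4): arr[2]=8 > arr[4]=4
(3, 4): arr[3]=8 > arr[4]=4

Total inversions: 11

The array has 11 inversion(s): (0,1), (0,2), (0,3), (0,4), (0,5), (1,2), (1,3), (1,4), (1,5), (2,4), (3,4). Each pair (i,j) satisfies i < j and arr[i] > arr[j].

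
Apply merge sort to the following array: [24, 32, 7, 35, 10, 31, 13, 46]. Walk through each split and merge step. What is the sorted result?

Merge sort trace:

Split: [24, 32, 7, 35, 10, 31, 13, 46] -> [24, 32, 7, 35] and [10, 31, 13, 46]
  Split: [24, 32, 7, 35] -> [24, 32] and [7, 35]
    Split: [24, 32] -> [24] and [32]
    Merge: [24] + [32] -> [24, 32]
    Split: [7, 35] -> [7] and [35]
    Merge: [7] + [35] -> [7, 35]
  Merge: [24, 32] + [7, 35] -> [7, 24, 32, 35]
  Split: [10, 31, 13, 46] -> [10, 31] and [13, 46]
    Split: [10, 31] -> [10] and [31]
    Merge: [10] + [31] -> [10, 31]
    Split: [13, 46] -> [13] and [46]
    Merge: [13] + [46] -> [13, 46]
  Merge: [10, 31] + [13, 46] -> [10, 13, 31, 46]
Merge: [7, 24, 32, 35] + [10, 13, 31, 46] -> [7, 10, 13, 24, 31, 32, 35, 46]

Final sorted array: [7, 10, 13, 24, 31, 32, 35, 46]

The merge sort proceeds by recursively splitting the array and merging sorted halves.
After all merges, the sorted array is [7, 10, 13, 24, 31, 32, 35, 46].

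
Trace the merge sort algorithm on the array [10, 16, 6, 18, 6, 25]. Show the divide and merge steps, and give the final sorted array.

Merge sort trace:

Split: [10, 16, 6, 18, 6, 25] -> [10, 16, 6] and [18, 6, 25]
  Split: [10, 16, 6] -> [10] and [16, 6]
    Split: [16, 6] -> [16] and [6]
    Merge: [16] + [6] -> [6, 16]
  Merge: [10] + [6, 16] -> [6, 10, 16]
  Split: [18, 6, 25] -> [18] and [6, 25]
    Split: [6, 25] -> [6] and [25]
    Merge: [6] + [25] -> [6, 25]
  Merge: [18] + [6, 25] -> [6, 18, 25]
Merge: [6, 10, 16] + [6, 18, 25] -> [6, 6, 10, 16, 18, 25]

Final sorted array: [6, 6, 10, 16, 18, 25]

The merge sort proceeds by recursively splitting the array and merging sorted halves.
After all merges, the sorted array is [6, 6, 10, 16, 18, 25].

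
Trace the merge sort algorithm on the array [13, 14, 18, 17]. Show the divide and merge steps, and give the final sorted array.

Merge sort trace:

Split: [13, 14, 18, 17] -> [13, 14] and [18, 17]
  Split: [13, 14] -> [13] and [14]
  Merge: [13] + [14] -> [13, 14]
  Split: [18, 17] -> [18] and [17]
  Merge: [18] + [17] -> [17, 18]
Merge: [13, 14] + [17, 18] -> [13, 14, 17, 18]

Final sorted array: [13, 14, 17, 18]

The merge sort proceeds by recursively splitting the array and merging sorted halves.
After all merges, the sorted array is [13, 14, 17, 18].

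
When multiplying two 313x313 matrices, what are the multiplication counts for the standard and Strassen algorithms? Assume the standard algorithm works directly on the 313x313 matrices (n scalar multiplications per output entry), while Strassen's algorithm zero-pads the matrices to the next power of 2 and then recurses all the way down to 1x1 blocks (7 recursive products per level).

Matrix multiplication for 313x313 matrices:

Strassen's algorithm requires power-of-2 dimensions. Pad 313x313 to 512x512 (next power of 2).

Standard algorithm: 313^3 = 30664297 multiplications
Strassen's algorithm: 7^(log2(512)) = 7^9 = 40353607 multiplications
Difference: 30664297 - 40353607 = -9689310 (Strassen uses MORE here due to padding overhead — for small or just-over-power-of-2 n, padding can outweigh the per-level savings)

Standard: 30664297 multiplications (313^3). Strassen: 40353607 multiplications (7^9, after padding to 512x512). Strassen reduces 8 recursive multiplications to 7 at each level.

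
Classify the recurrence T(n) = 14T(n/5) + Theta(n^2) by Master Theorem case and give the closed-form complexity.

Master Theorem for T(n) = 14T(n/5) + O(n^2):

a = 14, b = 5, c = 2
log_b(a) = log_5(14) = 1.6397

Case 3: c = 2 > log_5(14) = 1.6397
T(n) = O(n^2) = O(n^2)

For T(n) = 14T(n/5) + O(n^2): log_5(14) = 1.6397. This is Case 3 of the Master Theorem (c > log_b(a), work dominated by root), giving O(n^2).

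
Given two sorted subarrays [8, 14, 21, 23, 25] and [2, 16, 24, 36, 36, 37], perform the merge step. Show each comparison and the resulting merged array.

Merging process:

Compare 8 vs 2: take 2 from right. Merged: [2]
Compare 8 vs 16: take 8 from left. Merged: [2, 8]
Compare 14 vs 16: take 14 from left. Merged: [2, 8, 14]
Compare 21 vs 16: take 16 from right. Merged: [2, 8, 14, 16]
Compare 21 vs 24: take 21 from left. Merged: [2, 8, 14, 16, 21]
Compare 23 vs 24: take 23 from left. Merged: [2, 8, 14, 16, 21, 23]
Compare 25 vs 24: take 24 from right. Merged: [2, 8, 14, 16, 21, 23, 24]
Compare 25 vs 36: take 25 from left. Merged: [2, 8, 14, 16, 21, 23, 24, 25]
Append remaining from right: [36, 36, 37]. Merged: [2, 8, 14, 16, 21, 23, 24, 25, 36, 36, 37]

Final merged array: [2, 8, 14, 16, 21, 23, 24, 25, 36, 36, 37]
Total comparisons: 8

The merged array is [2, 8, 14, 16, 21, 23, 24, 25, 36, 36, 37], requiring 8 comparisons. The merge step runs in O(n) time where n is the total number of elements.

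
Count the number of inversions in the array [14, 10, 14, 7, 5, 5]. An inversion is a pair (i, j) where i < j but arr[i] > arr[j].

Finding inversions in [14, 10, 14, 7, 5, 5]:

(0, 1): arr[0]=14 > arr[1]=10
(0, 3): arr[0]=14 > arr[3]=7
(0, 4): arr[0]=14 > arr[4]=5
(0, 5): arr[0]=14 > arr[5]=5
(1, 3): arr[1]=10 > arr[3]=7
(1, 4): arr[1]=10 > arr[4]=5
(1, 5): arr[1]=10 > arr[5]=5
(2, 3): arr[2]=14 > arr[3]=7
(2, 4): arr[2]=14 > arr[4]=5
(2, 5): arr[2]=14 > arr[5]=5
(3, 4): arr[3]=7 > arr[4]=5
(3, 5): arr[3]=7 > arr[5]=5

Total inversions: 12

The array has 12 inversion(s): (0,1), (0,3), (0,4), (0,5), (1,3), (1,4), (1,5), (2,3), (2,4), (2,5), (3,4), (3,5). Each pair (i,j) satisfies i < j and arr[i] > arr[j].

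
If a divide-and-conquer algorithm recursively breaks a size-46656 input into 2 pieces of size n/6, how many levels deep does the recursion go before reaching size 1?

For divide and conquer with division factor 6:

Problem sizes at each level:
Level 0: 46656
Level 1: 7776
Level 2: 1296
Level 3: 216
Level 4: 36
Level 5: 6
Level 6: 1

The root is level 0 and the size-1 base case is level 6 (the tree spans levels 0 through 6, i.e. 7 levels counting the root), so the depth is the number of divisions: log_6(46656) = 6

The recursion tree depth is log_6(46656) = 6. At each level, the problem size is divided by 6, so it takes 6 divisions to reduce to a base case of size 1. The algorithm makes 2 recursive calls at each level.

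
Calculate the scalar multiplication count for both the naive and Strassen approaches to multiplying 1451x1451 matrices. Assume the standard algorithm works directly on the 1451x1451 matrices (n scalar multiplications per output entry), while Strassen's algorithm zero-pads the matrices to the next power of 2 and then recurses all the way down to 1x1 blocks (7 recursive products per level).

Matrix multiplication for 1451x1451 matrices:

Strassen's algorithm requires power-of-2 dimensions. Pad 1451x1451 to 2048x2048 (next power of 2).

Standard algorithm: 1451^3 = 3054936851 multiplications
Strassen's algorithm: 7^(log2(2048)) = 7^11 = 1977326743 multiplications
Savings: 3054936851 - 1977326743 = 1077610108 multiplications

Standard: 3054936851 multiplications (1451^3). Strassen: 1977326743 multiplications (7^11, after padding to 2048x2048). Strassen reduces 8 recursive multiplications to 7 at each level.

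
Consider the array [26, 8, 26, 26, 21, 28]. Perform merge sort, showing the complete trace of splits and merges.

Merge sort trace:

Split: [26, 8, 26, 26, 21, 28] -> [26, 8, 26] and [26, 21, 28]
  Split: [26, 8, 26] -> [26] and [8, 26]
    Split: [8, 26] -> [8] and [26]
    Merge: [8] + [26] -> [8, 26]
  Merge: [26] + [8, 26] -> [8, 26, 26]
  Split: [26, 21, 28] -> [26] and [21, 28]
    Split: [21, 28] -> [21] and [28]
    Merge: [21] + [28] -> [21, 28]
  Merge: [26] + [21, 28] -> [21, 26, 28]
Merge: [8, 26, 26] + [21, 26, 28] -> [8, 21, 26, 26, 26, 28]

Final sorted array: [8, 21, 26, 26, 26, 28]

The merge sort proceeds by recursively splitting the array and merging sorted halves.
After all merges, the sorted array is [8, 21, 26, 26, 26, 28].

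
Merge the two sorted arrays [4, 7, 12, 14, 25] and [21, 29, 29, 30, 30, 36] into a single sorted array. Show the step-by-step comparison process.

Merging process:

Compare 4 vs 21: take 4 from left. Merged: [4]
Compare 7 vs 21: take 7 from left. Merged: [4, 7]
Compare 12 vs 21: take 12 from left. Merged: [4, 7, 12]
Compare 14 vs 21: take 14 from left. Merged: [4, 7, 12, 14]
Compare 25 vs 21: take 21 from right. Merged: [4, 7, 12, 14, 21]
Compare 25 vs 29: take 25 from left. Merged: [4, 7, 12, 14, 21, 25]
Append remaining from right: [29, 29, 30, 30, 36]. Merged: [4, 7, 12, 14, 21, 25, 29, 29, 30, 30, 36]

Final merged array: [4, 7, 12, 14, 21, 25, 29, 29, 30, 30, 36]
Total comparisons: 6

The merged array is [4, 7, 12, 14, 21, 25, 29, 29, 30, 30, 36], requiring 6 comparisons. The merge step runs in O(n) time where n is the total number of elements.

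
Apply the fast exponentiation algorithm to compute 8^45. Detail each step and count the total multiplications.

Computing 8^45 by squaring (build up from 8^1; each line after the first costs one multiplication):

8^1 = 8
8^2 = (8^1)^2 = 8^2 = 64
8^4 = (8^2)^2 = 64^2 = 4096
8^5 = 8 * 8^4 = 8 * 4096 = 32768
8^10 = (8^5)^2 = 32768^2 = 1073741824
8^11 = 8 * 8^10 = 8 * 1073741824 = 8589934592
8^22 = (8^11)^2 = 8589934592^2 = 73786976294838206464
8^44 = (8^22)^2 = 73786976294838206464^2 = 5444517870735015415413993718908291383296
8^45 = 8 * 8^44 = 8 * 5444517870735015415413993718908291383296 = 43556142965880123323311949751266331066368

Result: 43556142965880123323311949751266331066368
Multiplications needed: 8 (8 lines after 8^1)

8^45 = 43556142965880123323311949751266331066368. Using exponentiation by squaring, this requires 8 multiplications. The key idea: if the exponent is even, square the half-power; if odd, multiply by the base once.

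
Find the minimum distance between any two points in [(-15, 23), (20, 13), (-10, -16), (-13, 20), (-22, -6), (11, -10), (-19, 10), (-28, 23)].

Computing all pairwise distances among 8 points:

d((-15, 23), (20, 13)) = 36.4005
d((-15, 23), (-10, -16)) = 39.3192
d((-15, 23), (-13, 20)) = 3.6056 <-- minimum
d((-15, 23), (-22, -6)) = 29.8329
d((-15, 23), (11, -10)) = 42.0119
d((-15, 23), (-19, 10)) = 13.6015
d((-15, 23), (-28, 23)) = 13.0
d((20, 13), (-10, -16)) = 41.7253
d((20, 13), (-13, 20)) = 33.7343
d((20, 13), (-22, -6)) = 46.0977
d((20, 13), (11, -10)) = 24.6982
d((20, 13), (-19, 10)) = 39.1152
d((20, 13), (-28, 23)) = 49.0306
d((-10, -16), (-13, 20)) = 36.1248
d((-10, -16), (-22, -6)) = 15.6205
d((-10, -16), (11, -10)) = 21.8403
d((-10, -16), (-19, 10)) = 27.5136
d((-10, -16), (-28, 23)) = 42.9535
d((-13, 20), (-22, -6)) = 27.5136
d((-13, 20), (11, -10)) = 38.4187
d((-13, 20), (-19, 10)) = 11.6619
d((-13, 20), (-28, 23)) = 15.2971
d((-22, -6), (11, -10)) = 33.2415
d((-22, -6), (-19, 10)) = 16.2788
d((-22, -6), (-28, 23)) = 29.6142
d((11, -10), (-19, 10)) = 36.0555
d((11, -10), (-28, 23)) = 51.0882
d((-19, 10), (-28, 23)) = 15.8114

Closest pair: (-15, 23) and (-13, 20) with distance 3.6056

The closest pair is (-15, 23) and (-13, 20) with Euclidean distance 3.6056. For 8 points, brute-force pairwise comparison is shown above. For large n, the divide-and-conquer algorithm (sort by x, recurse on halves, check the dividing strip) achieves O(n log n).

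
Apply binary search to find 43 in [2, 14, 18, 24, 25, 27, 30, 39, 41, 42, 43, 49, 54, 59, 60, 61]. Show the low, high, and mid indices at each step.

Binary search for 43 in [2, 14, 18, 24, 25, 27, 30, 39, 41, 42, 43, 49, 54, 59, 60, 61]:

lo=0, hi=15, mid=7, arr[mid]=39 -> 39 < 43, search right half
lo=8, hi=15, mid=11, arr[mid]=49 -> 49 > 43, search left half
lo=8, hi=10, mid=9, arr[mid]=42 -> 42 < 43, search right half
lo=10, hi=10, mid=10, arr[mid]=43 -> Found target at index 10!

Binary search finds 43 at index 10 after 4 comparisons. The search repeatedly halves the search space by comparing with the middle element.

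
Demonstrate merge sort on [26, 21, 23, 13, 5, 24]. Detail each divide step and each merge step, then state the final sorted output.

Merge sort trace:

Split: [26, 21, 23, 13, 5, 24] -> [26, 21, 23] and [13, 5, 24]
  Split: [26, 21, 23] -> [26] and [21, 23]
    Split: [21, 23] -> [21] and [23]
    Merge: [21] + [23] -> [21, 23]
  Merge: [26] + [21, 23] -> [21, 23, 26]
  Split: [13, 5, 24] -> [13] and [5, 24]
    Split: [5, 24] -> [5] and [24]
    Merge: [5] + [24] -> [5, 24]
  Merge: [13] + [5, 24] -> [5, 13, 24]
Merge: [21, 23, 26] + [5, 13, 24] -> [5, 13, 21, 23, 24, 26]

Final sorted array: [5, 13, 21, 23, 24, 26]

The merge sort proceeds by recursively splitting the array and merging sorted halves.
After all merges, the sorted array is [5, 13, 21, 23, 24, 26].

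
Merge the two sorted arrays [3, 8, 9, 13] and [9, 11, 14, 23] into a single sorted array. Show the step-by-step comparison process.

Merging process:

Compare 3 vs 9: take 3 from left. Merged: [3]
Compare 8 vs 9: take 8 from left. Merged: [3, 8]
Compare 9 vs 9: take 9 from left. Merged: [3, 8, 9]
Compare 13 vs 9: take 9 from right. Merged: [3, 8, 9, 9]
Compare 13 vs 11: take 11 from right. Merged: [3, 8, 9, 9, 11]
Compare 13 vs 14: take 13 from left. Merged: [3, 8, 9, 9, 11, 13]
Append remaining from right: [14, 23]. Merged: [3, 8, 9, 9, 11, 13, 14, 23]

Final merged array: [3, 8, 9, 9, 11, 13, 14, 23]
Total comparisons: 6

The merged array is [3, 8, 9, 9, 11, 13, 14, 23], requiring 6 comparisons. The merge step runs in O(n) time where n is the total number of elements.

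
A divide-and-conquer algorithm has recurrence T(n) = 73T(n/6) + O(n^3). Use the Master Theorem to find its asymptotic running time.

Master Theorem for T(n) = 73T(n/6) + O(n^3):

a = 73, b = 6, c = 3
log_b(a) = log_6(73) = 2.3946

Case 3: c = 3 > log_6(73) = 2.3946
T(n) = O(n^3) = O(n^3)

For T(n) = 73T(n/6) + O(n^3): log_6(73) = 2.3946. This is Case 3 of the Master Theorem (c > log_b(a), work dominated by root), giving O(n^3).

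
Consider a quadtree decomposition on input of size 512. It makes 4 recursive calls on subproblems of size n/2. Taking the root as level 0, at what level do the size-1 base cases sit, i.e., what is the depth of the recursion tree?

For divide and conquer with division factor 2:

Problem sizes at each level:
Level 0: 512
Level 1: 256
Level 2: 128
Level 3: 64
Level 4: 32
Level 5: 16
Level 6: 8
Level 7: 4
Level 8: 2
Level 9: 1

The root is level 0 and the size-1 base case is level 9 (the tree spans levels 0 through 9, i.e. 10 levels counting the root), so the depth is the number of divisions: log_2(512) = 9

The recursion tree depth is log_2(512) = 9. At each level, the problem size is divided by 2, so it takes 9 divisions to reduce to a base case of size 1. The algorithm makes 4 recursive calls at each level.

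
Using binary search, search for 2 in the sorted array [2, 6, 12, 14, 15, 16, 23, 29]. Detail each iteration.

Binary search for 2 in [2, 6, 12, 14, 15, 16, 23, 29]:

lo=0, hi=7, mid=3, arr[mid]=14 -> 14 > 2, search left half
lo=0, hi=2, mid=1, arr[mid]=6 -> 6 > 2, search left half
lo=0, hi=0, mid=0, arr[mid]=2 -> Found target at index 0!

Binary search finds 2 at index 0 after 3 comparisons. The search repeatedly halves the search space by comparing with the middle element.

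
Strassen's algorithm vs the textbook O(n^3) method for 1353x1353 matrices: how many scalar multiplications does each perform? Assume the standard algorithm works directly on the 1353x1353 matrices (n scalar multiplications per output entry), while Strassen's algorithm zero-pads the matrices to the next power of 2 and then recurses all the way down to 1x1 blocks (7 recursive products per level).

Matrix multiplication for 1353x1353 matrices:

Strassen's algorithm requires power-of-2 dimensions. Pad 1353x1353 to 2048x2048 (next power of 2).

Standard algorithm: 1353^3 = 2476813977 multiplications
Strassen's algorithm: 7^(log2(2048)) = 7^11 = 1977326743 multiplications
Savings: 2476813977 - 1977326743 = 499487234 multiplications

Standard: 2476813977 multiplications (1353^3). Strassen: 1977326743 multiplications (7^11, after padding to 2048x2048). Strassen reduces 8 recursive multiplications to 7 at each level.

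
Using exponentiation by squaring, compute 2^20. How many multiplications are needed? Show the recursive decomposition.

Computing 2^20 by squaring (build up from 2^1; each line after the first costs one multiplication):

2^1 = 2
2^2 = (2^1)^2 = 2^2 = 4
2^4 = (2^2)^2 = 4^2 = 16
2^5 = 2 * 2^4 = 2 * 16 = 32
2^10 = (2^5)^2 = 32^2 = 1024
2^20 = (2^10)^2 = 1024^2 = 1048576

Result: 1048576
Multiplications needed: 5 (5 lines after 2^1)

2^20 = 1048576. Using exponentiation by squaring, this requires 5 multiplications. The key idea: if the exponent is even, square the half-power; if odd, multiply by the base once.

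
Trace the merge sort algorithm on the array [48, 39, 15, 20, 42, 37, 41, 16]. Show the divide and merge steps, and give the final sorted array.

Merge sort trace:

Split: [48, 39, 15, 20, 42, 37, 41, 16] -> [48, 39, 15, 20] and [42, 37, 41, 16]
  Split: [48, 39, 15, 20] -> [48, 39] and [15, 20]
    Split: [48, 39] -> [48] and [39]
    Merge: [48] + [39] -> [39, 48]
    Split: [15, 20] -> [15] and [20]
    Merge: [15] + [20] -> [15, 20]
  Merge: [39, 48] + [15, 20] -> [15, 20, 39, 48]
  Split: [42, 37, 41, 16] -> [42, 37] and [41, 16]
    Split: [42, 37] -> [42] and [37]
    Merge: [42] + [37] -> [37, 42]
    Split: [41, 16] -> [41] and [16]
    Merge: [41] + [16] -> [16, 41]
  Merge: [37, 42] + [16, 41] -> [16, 37, 41, 42]
Merge: [15, 20, 39, 48] + [16, 37, 41, 42] -> [15, 16, 20, 37, 39, 41, 42, 48]

Final sorted array: [15, 16, 20, 37, 39, 41, 42, 48]

The merge sort proceeds by recursively splitting the array and merging sorted halves.
After all merges, the sorted array is [15, 16, 20, 37, 39, 41, 42, 48].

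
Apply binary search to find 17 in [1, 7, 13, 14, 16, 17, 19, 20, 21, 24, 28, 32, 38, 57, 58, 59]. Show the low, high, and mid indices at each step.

Binary search for 17 in [1, 7, 13, 14, 16, 17, 19, 20, 21, 24, 28, 32, 38, 57, 58, 59]:

lo=0, hi=15, mid=7, arr[mid]=20 -> 20 > 17, search left half
lo=0, hi=6, mid=3, arr[mid]=14 -> 14 < 17, search right half
lo=4, hi=6, mid=5, arr[mid]=17 -> Found target at index 5!

Binary search finds 17 at index 5 after 3 comparisons. The search repeatedly halves the search space by comparing with the middle element.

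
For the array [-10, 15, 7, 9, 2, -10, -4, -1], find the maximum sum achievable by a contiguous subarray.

Using Kadane's algorithm on [-10, 15, 7, 9, 2, -10, -4, -1]:

Scanning through the array:
Position 1 (value 15): max_ending_here = 15, max_so_far = 15
Position 2 (value 7): max_ending_here = 22, max_so_far = 22
Position 3 (value 9): max_ending_here = 31, max_so_far = 31
Position 4 (value 2): max_ending_here = 33, max_so_far = 33
Position 5 (value -10): max_ending_here = 23, max_so_far = 33
Position 6 (value -4): max_ending_here = 19, max_so_far = 33
Position 7 (value -1): max_ending_here = 18, max_so_far = 33

Maximum subarray: [15, 7, 9, 2]
Maximum sum: 33

The maximum subarray is [15, 7, 9, 2] with sum 33. This subarray runs from index 1 to index 4.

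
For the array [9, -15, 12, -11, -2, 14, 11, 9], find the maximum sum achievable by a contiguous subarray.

Using Kadane's algorithm on [9, -15, 12, -11, -2, 14, 11, 9]:

Scanning through the array:
Position 1 (value -15): max_ending_here = -6, max_so_far = 9
Position 2 (value 12): max_ending_here = 12, max_so_far = 12
Position 3 (value -11): max_ending_here = 1, max_so_far = 12
Position 4 (value -2): max_ending_here = -1, max_so_far = 12
Position 5 (value 14): max_ending_here = 14, max_so_far = 14
Position 6 (value 11): max_ending_here = 25, max_so_far = 25
Position 7 (value 9): max_ending_here = 34, max_so_far = 34

Maximum subarray: [14, 11, 9]
Maximum sum: 34

The maximum subarray is [14, 11, 9] with sum 34. This subarray runs from index 5 to index 7.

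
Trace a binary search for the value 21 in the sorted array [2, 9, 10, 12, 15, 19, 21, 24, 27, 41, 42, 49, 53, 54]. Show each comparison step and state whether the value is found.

Binary search for 21 in [2, 9, 10, 12, 15, 19, 21, 24, 27, 41, 42, 49, 53, 54]:

lo=0, hi=13, mid=6, arr[mid]=21 -> Found target at index 6!

Binary search finds 21 at index 6 after 1 comparisons. The search repeatedly halves the search space by comparing with the middle element.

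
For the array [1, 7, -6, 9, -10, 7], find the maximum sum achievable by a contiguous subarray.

Using Kadane's algorithm on [1, 7, -6, 9, -10, 7]:

Scanning through the array:
Position 1 (value 7): max_ending_here = 8, max_so_far = 8
Position 2 (value -6): max_ending_here = 2, max_so_far = 8
Position 3 (value 9): max_ending_here = 11, max_so_far = 11
Position 4 (value -10): max_ending_here = 1, max_so_far = 11
Position 5 (value 7): max_ending_here = 8, max_so_far = 11

Maximum subarray: [1, 7, -6, 9]
Maximum sum: 11

The maximum subarray is [1, 7, -6, 9] with sum 11. This subarray runs from index 0 to index 3.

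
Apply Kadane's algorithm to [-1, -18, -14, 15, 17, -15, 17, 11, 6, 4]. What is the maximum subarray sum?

Using Kadane's algorithm on [-1, -18, -14, 15, 17, -15, 17, 11, 6, 4]:

Scanning through the array:
Position 1 (value -18): max_ending_here = -18, max_so_far = -1
Position 2 (value -14): max_ending_here = -14, max_so_far = -1
Position 3 (value 15): max_ending_here = 15, max_so_far = 15
Position 4 (value 17): max_ending_here = 32, max_so_far = 32
Position 5 (value -15): max_ending_here = 17, max_so_far = 32
Position 6 (value 17): max_ending_here = 34, max_so_far = 34
Position 7 (value 11): max_ending_here = 45, max_so_far = 45
Position 8 (value 6): max_ending_here = 51, max_so_far = 51
Position 9 (value 4): max_ending_here = 55, max_so_far = 55

Maximum subarray: [15, 17, -15, 17, 11, 6, 4]
Maximum sum: 55

The maximum subarray is [15, 17, -15, 17, 11, 6, 4] with sum 55. This subarray runs from index 3 to index 9.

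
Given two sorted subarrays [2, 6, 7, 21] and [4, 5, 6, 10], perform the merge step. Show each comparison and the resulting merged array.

Merging process:

Compare 2 vs 4: take 2 from left. Merged: [2]
Compare 6 vs 4: take 4 from right. Merged: [2, 4]
Compare 6 vs 5: take 5 from right. Merged: [2, 4, 5]
Compare 6 vs 6: take 6 from left. Merged: [2, 4, 5, 6]
Compare 7 vs 6: take 6 from right. Merged: [2, 4, 5, 6, 6]
Compare 7 vs 10: take 7 from left. Merged: [2, 4, 5, 6, 6, 7]
Compare 21 vs 10: take 10 from right. Merged: [2, 4, 5, 6, 6, 7, 10]
Append remaining from left: [21]. Merged: [2, 4, 5, 6, 6, 7, 10, 21]

Final merged array: [2, 4, 5, 6, 6, 7, 10, 21]
Total comparisons: 7

The merged array is [2, 4, 5, 6, 6, 7, 10, 21], requiring 7 comparisons. The merge step runs in O(n) time where n is the total number of elements.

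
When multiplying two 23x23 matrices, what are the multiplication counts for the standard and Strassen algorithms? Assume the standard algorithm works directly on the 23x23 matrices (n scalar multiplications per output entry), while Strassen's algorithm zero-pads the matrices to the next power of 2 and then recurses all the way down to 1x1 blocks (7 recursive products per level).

Matrix multiplication for 23x23 matrices:

Strassen's algorithm requires power-of-2 dimensions. Pad 23x23 to 32x32 (next power of 2).

Standard algorithm: 23^3 = 12167 multiplications
Strassen's algorithm: 7^(log2(32)) = 7^5 = 16807 multiplications
Difference: 12167 - 16807 = -4640 (Strassen uses MORE here due to padding overhead — for small or just-over-power-of-2 n, padding can outweigh the per-level savings)

Standard: 12167 multiplications (23^3). Strassen: 16807 multiplications (7^5, after padding to 32x32). Strassen reduces 8 recursive multiplications to 7 at each level.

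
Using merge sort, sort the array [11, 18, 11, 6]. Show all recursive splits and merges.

Merge sort trace:

Split: [11, 18, 11, 6] -> [11, 18] and [11, 6]
  Split: [11, 18] -> [11] and [18]
  Merge: [11] + [18] -> [11, 18]
  Split: [11, 6] -> [11] and [6]
  Merge: [11] + [6] -> [6, 11]
Merge: [11, 18] + [6, 11] -> [6, 11, 11, 18]

Final sorted array: [6, 11, 11, 18]

The merge sort proceeds by recursively splitting the array and merging sorted halves.
After all merges, the sorted array is [6, 11, 11, 18].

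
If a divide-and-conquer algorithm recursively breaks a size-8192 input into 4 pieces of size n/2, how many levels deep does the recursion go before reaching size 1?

For divide and conquer with division factor 2:

Problem sizes at each level:
Level 0: 8192
Level 1: 4096
Level 2: 2048
Level 3: 1024
Level 4: 512
Level 5: 256
Level 6: 128
Level 7: 64
Level 8: 32
Level 9: 16
Level 10: 8
Level 11: 4
Level 12: 2
Level 13: 1

The root is level 0 and the size-1 base case is level 13 (the tree spans levels 0 through 13, i.e. 14 levels counting the root), so the depth is the number of divisions: log_2(8192) = 13

The recursion tree depth is log_2(8192) = 13. At each level, the problem size is divided by 2, so it takes 13 divisions to reduce to a base case of size 1. The algorithm makes 4 recursive calls at each level.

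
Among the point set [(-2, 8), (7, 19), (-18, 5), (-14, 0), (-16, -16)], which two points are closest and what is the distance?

Computing all pairwise distances among 5 points:

d((-2, 8), (7, 19)) = 14.2127
d((-2, 8), (-18, 5)) = 16.2788
d((-2, 8), (-14, 0)) = 14.4222
d((-2, 8), (-16, -16)) = 27.7849
d((7, 19), (-18, 5)) = 28.6531
d((7, 19), (-14, 0)) = 28.3196
d((7, 19), (-16, -16)) = 41.8808
d((-18, 5), (-14, 0)) = 6.4031 <-- minimum
d((-18, 5), (-16, -16)) = 21.095
d((-14, 0), (-16, -16)) = 16.1245

Closest pair: (-18, 5) and (-14, 0) with distance 6.4031

The closest pair is (-18, 5) and (-14, 0) with Euclidean distance 6.4031. For 5 points, brute-force pairwise comparison is shown above. For large n, the divide-and-conquer algorithm (sort by x, recurse on halves, check the dividing strip) achieves O(n log n).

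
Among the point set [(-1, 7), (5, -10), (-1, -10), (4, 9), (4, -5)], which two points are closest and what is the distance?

Computing all pairwise distances among 5 points:

d((-1, 7), (5, -10)) = 18.0278
d((-1, 7), (-1, -10)) = 17.0
d((-1, 7), (4, 9)) = 5.3852
d((-1, 7), (4, -5)) = 13.0
d((5, -10), (-1, -10)) = 6.0
d((5, -10), (4, 9)) = 19.0263
d((5, -10), (4, -5)) = 5.099 <-- minimum
d((-1, -10), (4, 9)) = 19.6469
d((-1, -10), (4, -5)) = 7.0711
d((4, 9), (4, -5)) = 14.0

Closest pair: (5, -10) and (4, -5) with distance 5.099

The closest pair is (5, -10) and (4, -5) with Euclidean distance 5.099. For 5 points, brute-force pairwise comparison is shown above. For large n, the divide-and-conquer algorithm (sort by x, recurse on halves, check the dividing strip) achieves O(n log n).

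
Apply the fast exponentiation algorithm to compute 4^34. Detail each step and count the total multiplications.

Computing 4^34 by squaring (build up from 4^1; each line after the first costs one multiplication):

4^1 = 4
4^2 = (4^1)^2 = 4^2 = 16
4^4 = (4^2)^2 = 16^2 = 256
4^8 = (4^4)^2 = 256^2 = 65536
4^16 = (4^8)^2 = 65536^2 = 4294967296
4^17 = 4 * 4^16 = 4 * 4294967296 = 17179869184
4^34 = (4^17)^2 = 17179869184^2 = 295147905179352825856

Result: 295147905179352825856
Multiplications needed: 6 (6 lines after 4^1)

4^34 = 295147905179352825856. Using exponentiation by squaring, this requires 6 multiplications. The key idea: if the exponent is even, square the half-power; if odd, multiply by the base once.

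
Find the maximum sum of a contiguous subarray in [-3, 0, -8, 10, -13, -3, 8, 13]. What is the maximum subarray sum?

Using Kadane's algorithm on [-3, 0, -8, 10, -13, -3, 8, 13]:

Scanning through the array:
Position 1 (value 0): max_ending_here = 0, max_so_far = 0
Position 2 (value -8): max_ending_here = -8, max_so_far = 0
Position 3 (value 10): max_ending_here = 10, max_so_far = 10
Position 4 (value -13): max_ending_here = -3, max_so_far = 10
Position 5 (value -3): max_ending_here = -3, max_so_far = 10
Position 6 (value 8): max_ending_here = 8, max_so_far = 10
Position 7 (value 13): max_ending_here = 21, max_so_far = 21

Maximum subarray: [8, 13]
Maximum sum: 21

The maximum subarray is [8, 13] with sum 21. This subarray runs from index 6 to index 7.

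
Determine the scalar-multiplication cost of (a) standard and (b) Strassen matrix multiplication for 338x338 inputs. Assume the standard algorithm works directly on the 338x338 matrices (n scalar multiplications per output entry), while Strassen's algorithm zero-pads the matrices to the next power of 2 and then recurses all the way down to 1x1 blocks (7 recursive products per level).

Matrix multiplication for 338x338 matrices:

Strassen's algorithm requires power-of-2 dimensions. Pad 338x338 to 512x512 (next power of 2).

Standard algorithm: 338^3 = 38614472 multiplications
Strassen's algorithm: 7^(log2(512)) = 7^9 = 40353607 multiplications
Difference: 38614472 - 40353607 = -1739135 (Strassen uses MORE here due to padding overhead — for small or just-over-power-of-2 n, padding can outweigh the per-level savings)

Standard: 38614472 multiplications (338^3). Strassen: 40353607 multiplications (7^9, after padding to 512x512). Strassen reduces 8 recursive multiplications to 7 at each level.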